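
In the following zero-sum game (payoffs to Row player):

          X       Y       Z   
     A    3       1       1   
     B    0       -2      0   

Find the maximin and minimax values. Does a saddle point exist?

Maximin = 1, Minimax = 1, Saddle: True

Work:
Row minimums: [1, -2] → maximin = 1
Column maximums: [3, 1, 1] → minimax = 1
Saddle point exists! Game value = 1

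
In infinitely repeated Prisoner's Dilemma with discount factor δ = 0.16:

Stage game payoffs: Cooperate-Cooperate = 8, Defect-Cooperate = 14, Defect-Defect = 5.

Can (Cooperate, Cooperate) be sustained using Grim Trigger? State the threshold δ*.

δ* = 0.6667; since δ = 0.16 < 0.6667, cooperation cannot be sustained

Work:
For Grim Trigger:
Cooperate forever: 8/(1-δ)
Defect then punished: 14 + 5·δ/(1-δ)
Need: 8/(1-δ) ≥ 14 + 5·δ/(1-δ)
Solving: δ ≥ (T-R)/(T-P) = (14-8)/(14-5) = 0.6667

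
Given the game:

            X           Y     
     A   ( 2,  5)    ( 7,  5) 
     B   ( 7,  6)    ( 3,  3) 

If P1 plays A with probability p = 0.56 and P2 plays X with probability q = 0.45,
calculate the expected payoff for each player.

E[P1] = 4.772, E[P2] = 4.714

Work:
E[P1] = p·q·π₁(A,X) + p·(1-q)·π₁(A,Y) + (1-p)·q·π₁(B,X) + (1-p)·(1-q)·π₁(B,Y)
= 0.56·0.45·2 + 0.56·0.55·7 + 0.44·0.45·7 + 0.44·0.55·3
= 4.772

E[P2] = 4.714 (similar calculation)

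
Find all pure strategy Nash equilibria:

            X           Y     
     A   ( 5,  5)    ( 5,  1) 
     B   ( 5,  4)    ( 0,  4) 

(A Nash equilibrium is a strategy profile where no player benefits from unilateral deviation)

Nash equilibrium: (A, X), (B, X)

Work:
Best responses:
  P1 vs X: payoffs [5, 5] → best response A/B (payoff 5)
  P1 vs Y: payoffs [5, 0] → best response A (payoff 5)
  P2 vs A: payoffs [5, 1] → best response X (payoff 5)
  P2 vs B: payoffs [4, 4] → best response X/Y (payoff 4)
Mutual best responses: (A,X), (B,X) → Nash equilibria.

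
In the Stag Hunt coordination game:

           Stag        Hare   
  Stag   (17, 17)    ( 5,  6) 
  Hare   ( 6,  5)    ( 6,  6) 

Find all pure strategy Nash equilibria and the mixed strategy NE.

Pure NE: (Stag, Stag) and (Hare, Hare); Mixed NE: p = 0.0833, q = 0.0833

Work:
Check pure NE:
(Stag, Stag): (17, 17) - no unilateral deviation beneficial
(Hare, Hare): (6, 6) - no unilateral deviation beneficial
Mixed NE: P1 plays Stag with p = 0.0833, P2 plays Stag with q = 0.0833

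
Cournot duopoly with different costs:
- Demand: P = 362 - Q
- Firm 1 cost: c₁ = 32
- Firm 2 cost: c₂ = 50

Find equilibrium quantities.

q₁* = 116.0, q₂* = 98.0

Work:
Reaction: q₁ = (362 - 32 - q₂)/2
Reaction: q₂ = (362 - 50 - q₁)/2
Solve simultaneously:
q₁* = (362 - 2×32 + 50)/3 = 116.0
q₂* = (362 - 2×50 + 32)/3 = 98.0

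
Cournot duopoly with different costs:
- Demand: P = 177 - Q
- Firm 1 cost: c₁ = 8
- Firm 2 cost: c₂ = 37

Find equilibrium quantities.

q₁* = 66.0, q₂* = 37.0

Work:
Reaction: q₁ = (177 - 8 - q₂)/2
Reaction: q₂ = (177 - 37 - q₁)/2
Solve simultaneously:
q₁* = (177 - 2×8 + 37)/3 = 66.0
q₂* = (177 - 2×37 + 8)/3 = 37.0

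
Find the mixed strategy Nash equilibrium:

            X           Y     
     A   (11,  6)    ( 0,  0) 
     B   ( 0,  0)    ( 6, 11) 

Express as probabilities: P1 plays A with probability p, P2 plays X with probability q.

p = 0.6471, q = 0.3529

Work:
Find probabilities that make opponent indifferent:
P2 chooses q to make P1 indifferent between A and B
P1 chooses p to make P2 indifferent between X and Y
Mixed NE: P1 plays (A: 0.6471, B: 0.3529), P2 plays (X: 0.3529, Y: 0.6471)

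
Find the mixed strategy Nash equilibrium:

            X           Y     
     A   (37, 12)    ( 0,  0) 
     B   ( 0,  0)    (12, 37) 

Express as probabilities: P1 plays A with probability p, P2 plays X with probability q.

p = 0.7551, q = 0.2449

Work:
Find probabilities that make opponent indifferent:
P2 chooses q to make P1 indifferent between A and B
P1 chooses p to make P2 indifferent between X and Y
Mixed NE: P1 plays (A: 0.7551, B: 0.2449), P2 plays (X: 0.2449, Y: 0.7551)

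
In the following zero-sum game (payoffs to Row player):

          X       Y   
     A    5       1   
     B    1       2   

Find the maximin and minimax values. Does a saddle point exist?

Maximin = 1, Minimax = 2, Saddle: False

Work:
Row minimums: [1, 1] → maximin = 1
Column maximums: [5, 2] → minimax = 2
No saddle point (maximin ≠ minimax). Mixed strategy needed.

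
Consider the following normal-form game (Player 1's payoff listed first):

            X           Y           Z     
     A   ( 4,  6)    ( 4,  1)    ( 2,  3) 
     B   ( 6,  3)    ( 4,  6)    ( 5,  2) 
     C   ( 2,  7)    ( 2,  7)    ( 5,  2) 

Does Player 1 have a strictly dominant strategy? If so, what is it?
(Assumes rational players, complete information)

No strictly dominant strategy exists for Player 1

Work:
A strategy strictly dominates another if it gives a strictly higher payoff against every opponent action. Compare each pair of P1's strategies column-by-column:
  A vs B: [4 vs 6, 4 vs 4, 2 vs 5] → A does not strictly dominate B (column X: 4 ≤ 6)
  A vs C: [4 vs 2, 4 vs 2, 2 vs 5] → A does not strictly dominate C (column Z: 2 ≤ 5)
  B vs A: [6 vs 4, 4 vs 4, 5 vs 2] → B does not strictly dominate A (column Y: 4 ≤ 4)
  B vs C: [6 vs 2, 4 vs 2, 5 vs 5] → B does not strictly dominate C (column Z: 5 ≤ 5)
  C vs A: [2 vs 4, 2 vs 4, 5 vs 2] → C does not strictly dominate A (column X: 2 ≤ 4)
  C vs B: [2 vs 6, 2 vs 4, 5 vs 5] → C does not strictly dominate B (column X: 2 ≤ 6)
No single strategy strictly dominates all others → no strictly dominant strategy.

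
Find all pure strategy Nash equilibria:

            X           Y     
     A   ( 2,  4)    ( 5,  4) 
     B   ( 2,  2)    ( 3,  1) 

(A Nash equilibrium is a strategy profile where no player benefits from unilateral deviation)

Nash equilibrium: (A, X), (A, Y), (B, X)

Work:
Best responses:
  P1 vs X: payoffs [2, 2] → best response A/B (payoff 2)
  P1 vs Y: payoffs [5, 3] → best response A (payoff 5)
  P2 vs A: payoffs [4, 4] → best response X/Y (payoff 4)
  P2 vs B: payoffs [2, 1] → best response X (payoff 2)
Mutual best responses: (A,X), (A,Y), (B,X) → Nash equilibria.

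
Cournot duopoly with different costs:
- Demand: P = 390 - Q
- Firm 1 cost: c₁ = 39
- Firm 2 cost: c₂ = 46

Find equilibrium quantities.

q₁* = 119.33, q₂* = 112.33

Work:
Reaction: q₁ = (390 - 39 - q₂)/2
Reaction: q₂ = (390 - 46 - q₁)/2
Solve simultaneously:
q₁* = (390 - 2×39 + 46)/3 = 119.33
q₂* = (390 - 2×46 + 39)/3 = 112.33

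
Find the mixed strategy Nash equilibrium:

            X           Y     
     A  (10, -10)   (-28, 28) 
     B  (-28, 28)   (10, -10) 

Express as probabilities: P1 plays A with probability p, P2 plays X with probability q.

p = 0.5, q = 0.5

Work:
Find probabilities that make opponent indifferent:
P2 chooses q to make P1 indifferent between A and B
P1 chooses p to make P2 indifferent between X and Y
Mixed NE: P1 plays (A: 0.5, B: 0.5), P2 plays (X: 0.5, Y: 0.5)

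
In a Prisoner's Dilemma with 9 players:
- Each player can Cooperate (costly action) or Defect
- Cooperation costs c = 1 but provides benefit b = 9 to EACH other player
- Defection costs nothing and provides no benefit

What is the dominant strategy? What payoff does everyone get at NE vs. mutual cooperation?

Dominant: Defect; NE payoff = 0; Coop payoff = 71

Work:
Defect dominates (saves cost c = 1, benefit to others is external)
NE: All defect → everyone gets 0
If all cooperate: each receives (8)×9 - 1 = 71
Social dilemma: 71 > 0 but NE gives 0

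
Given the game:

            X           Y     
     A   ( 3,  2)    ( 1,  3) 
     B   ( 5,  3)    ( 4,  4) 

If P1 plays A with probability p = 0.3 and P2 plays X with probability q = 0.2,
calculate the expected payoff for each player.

E[P1] = 3.36, E[P2] = 3.5

Work:
E[P1] = p·q·π₁(A,X) + p·(1-q)·π₁(A,Y) + (1-p)·q·π₁(B,X) + (1-p)·(1-q)·π₁(B,Y)
= 0.3·0.2·3 + 0.3·0.8·1 + 0.7·0.2·5 + 0.7·0.8·4
= 3.36

E[P2] = 3.5 (similar calculation)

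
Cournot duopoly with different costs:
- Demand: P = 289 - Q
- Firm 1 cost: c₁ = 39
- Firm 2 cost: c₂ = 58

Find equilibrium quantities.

q₁* = 89.67, q₂* = 70.67

Work:
Reaction: q₁ = (289 - 39 - q₂)/2
Reaction: q₂ = (289 - 58 - q₁)/2
Solve simultaneously:
q₁* = (289 - 2×39 + 58)/3 = 89.67
q₂* = (289 - 2×58 + 39)/3 = 70.67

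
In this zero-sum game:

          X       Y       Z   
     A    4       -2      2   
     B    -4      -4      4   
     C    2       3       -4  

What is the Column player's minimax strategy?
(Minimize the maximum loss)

Column should play Y, value = 3

Work:
Column player minimizes Row's maximum payoff:
Column X: max payoff to Row = 4
Column Y: max payoff to Row = 3
Column Z: max payoff to Row = 4
Minimum is 3, achieved by column Y.
Minimax strategy: Y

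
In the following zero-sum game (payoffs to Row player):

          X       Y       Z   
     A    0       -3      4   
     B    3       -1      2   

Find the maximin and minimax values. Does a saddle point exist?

Maximin = -1, Minimax = -1, Saddle: True

Work:
Row minimums: [-3, -1] → maximin = -1
Column maximums: [3, -1, 4] → minimax = -1
Saddle point exists! Game value = -1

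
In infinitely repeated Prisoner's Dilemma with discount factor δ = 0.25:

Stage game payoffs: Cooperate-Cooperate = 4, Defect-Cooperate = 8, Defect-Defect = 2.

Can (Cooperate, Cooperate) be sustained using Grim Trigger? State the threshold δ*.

δ* = 0.6667; since δ = 0.25 < 0.6667, cooperation cannot be sustained

Work:
For Grim Trigger:
Cooperate forever: 4/(1-δ)
Defect then punished: 8 + 2·δ/(1-δ)
Need: 4/(1-δ) ≥ 8 + 2·δ/(1-δ)
Solving: δ ≥ (T-R)/(T-P) = (8-4)/(8-2) = 0.6667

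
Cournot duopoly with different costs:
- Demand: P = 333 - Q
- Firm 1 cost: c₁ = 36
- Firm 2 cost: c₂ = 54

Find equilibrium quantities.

q₁* = 105.0, q₂* = 87.0

Work:
Reaction: q₁ = (333 - 36 - q₂)/2
Reaction: q₂ = (333 - 54 - q₁)/2
Solve simultaneously:
q₁* = (333 - 2×36 + 54)/3 = 105.0
q₂* = (333 - 2×54 + 36)/3 = 87.0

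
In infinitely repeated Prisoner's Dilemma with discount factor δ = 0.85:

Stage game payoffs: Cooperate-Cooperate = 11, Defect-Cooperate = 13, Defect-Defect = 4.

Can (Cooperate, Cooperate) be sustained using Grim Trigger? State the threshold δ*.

δ* = 0.2222; since δ = 0.85 ≥ 0.2222, cooperation can be sustained

Work:
For Grim Trigger:
Cooperate forever: 11/(1-δ)
Defect then punished: 13 + 4·δ/(1-δ)
Need: 11/(1-δ) ≥ 13 + 4·δ/(1-δ)
Solving: δ ≥ (T-R)/(T-P) = (13-11)/(13-4) = 0.2222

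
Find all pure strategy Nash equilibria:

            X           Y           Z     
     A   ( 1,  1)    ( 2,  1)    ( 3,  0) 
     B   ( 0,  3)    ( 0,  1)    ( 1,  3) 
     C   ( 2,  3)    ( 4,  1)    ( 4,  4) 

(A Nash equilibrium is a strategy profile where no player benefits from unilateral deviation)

Nash equilibrium: (C, Z)

Work:
Best responses:
  P1 vs X: payoffs [1, 0, 2] → best response C (payoff 2)
  P1 vs Y: payoffs [2, 0, 4] → best response C (payoff 4)
  P1 vs Z: payoffs [3, 1, 4] → best response C (payoff 4)
  P2 vs A: payoffs [1, 1, 0] → best response X/Y (payoff 1)
  P2 vs B: payoffs [3, 1, 3] → best response X/Z (payoff 3)
  P2 vs C: payoffs [3, 1, 4] → best response Z (payoff 4)
Mutual best responses: (C,Z) → Nash equilibria.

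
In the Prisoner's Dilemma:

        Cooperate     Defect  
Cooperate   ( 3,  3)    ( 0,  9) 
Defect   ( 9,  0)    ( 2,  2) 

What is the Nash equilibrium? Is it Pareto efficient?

(Defect, Defect) is NE; not Pareto efficient

Work:
Defect dominates Cooperate for both players:
If P2 cooperates: Defect (9) > Cooperate (3)
If P2 defects: Defect (2) > Cooperate (0)
NE: (Defect, Defect) with payoff (2, 2)
But (Cooperate, Cooperate) = (3, 3) Pareto dominates (2, 2)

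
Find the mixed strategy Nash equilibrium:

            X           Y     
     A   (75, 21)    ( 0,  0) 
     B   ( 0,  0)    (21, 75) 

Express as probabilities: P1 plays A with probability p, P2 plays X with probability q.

p = 0.7812, q = 0.2188

Work:
Find probabilities that make opponent indifferent:
P2 chooses q to make P1 indifferent between A and B
P1 chooses p to make P2 indifferent between X and Y
Mixed NE: P1 plays (A: 0.7812, B: 0.2188), P2 plays (X: 0.2188, Y: 0.7812)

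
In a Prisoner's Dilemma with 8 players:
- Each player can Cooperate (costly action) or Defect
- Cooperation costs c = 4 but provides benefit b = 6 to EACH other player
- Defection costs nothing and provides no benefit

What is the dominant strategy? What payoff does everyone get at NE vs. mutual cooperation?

Dominant: Defect; NE payoff = 0; Coop payoff = 38

Work:
Defect dominates (saves cost c = 4, benefit to others is external)
NE: All defect → everyone gets 0
If all cooperate: each receives (7)×6 - 4 = 38
Social dilemma: 38 > 0 but NE gives 0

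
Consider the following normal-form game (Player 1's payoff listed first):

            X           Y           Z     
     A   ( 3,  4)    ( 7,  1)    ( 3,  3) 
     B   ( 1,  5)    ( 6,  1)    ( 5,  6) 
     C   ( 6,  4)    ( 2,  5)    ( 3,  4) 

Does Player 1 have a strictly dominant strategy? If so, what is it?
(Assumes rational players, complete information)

No strictly dominant strategy exists for Player 1

Work:
A strategy strictly dominates another if it gives a strictly higher payoff against every opponent action. Compare each pair of P1's strategies column-by-column:
  A vs B: [3 vs 1, 7 vs 6, 3 vs 5] → A does not strictly dominate B (column Z: 3 ≤ 5)
  A vs C: [3 vs 6, 7 vs 2, 3 vs 3] → A does not strictly dominate C (column X: 3 ≤ 6)
  B vs A: [1 vs 3, 6 vs 7, 5 vs 3] → B does not strictly dominate A (column X: 1 ≤ 3)
  B vs C: [1 vs 6, 6 vs 2, 5 vs 3] → B does not strictly dominate C (column X: 1 ≤ 6)
  C vs A: [6 vs 3, 2 vs 7, 3 vs 3] → C does not strictly dominate A (column Y: 2 ≤ 7)
  C vs B: [6 vs 1, 2 vs 6, 3 vs 5] → C does not strictly dominate B (column Y: 2 ≤ 6)
No single strategy strictly dominates all others → no strictly dominant strategy.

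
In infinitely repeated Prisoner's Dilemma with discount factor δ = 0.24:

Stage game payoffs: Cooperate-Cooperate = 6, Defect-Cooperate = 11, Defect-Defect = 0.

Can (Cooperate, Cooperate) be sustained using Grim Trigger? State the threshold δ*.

δ* = 0.4545; since δ = 0.24 < 0.4545, cooperation cannot be sustained

Work:
For Grim Trigger:
Cooperate forever: 6/(1-δ)
Defect then punished: 11 + 0·δ/(1-δ)
Need: 6/(1-δ) ≥ 11 + 0·δ/(1-δ)
Solving: δ ≥ (T-R)/(T-P) = (11-6)/(11-0) = 0.4545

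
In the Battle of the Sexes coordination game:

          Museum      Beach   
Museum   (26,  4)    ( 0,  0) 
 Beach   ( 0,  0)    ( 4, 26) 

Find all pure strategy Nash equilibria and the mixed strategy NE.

Pure NE: (Museum, Museum) and (Beach, Beach); Mixed NE: p = 0.8667, q = 0.1333

Work:
Check pure NE:
(Museum, Museum): (26, 4) - no unilateral deviation beneficial
(Beach, Beach): (4, 26) - no unilateral deviation beneficial
Mixed NE: P1 plays Museum with p = 0.8667, P2 plays Museum with q = 0.1333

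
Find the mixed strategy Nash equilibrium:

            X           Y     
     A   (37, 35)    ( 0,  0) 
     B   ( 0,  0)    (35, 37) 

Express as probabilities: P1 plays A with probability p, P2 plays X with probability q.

p = 0.5139, q = 0.4861

Work:
Find probabilities that make opponent indifferent:
P2 chooses q to make P1 indifferent between A and B
P1 chooses p to make P2 indifferent between X and Y
Mixed NE: P1 plays (A: 0.5139, B: 0.4861), P2 plays (X: 0.4861, Y: 0.5139)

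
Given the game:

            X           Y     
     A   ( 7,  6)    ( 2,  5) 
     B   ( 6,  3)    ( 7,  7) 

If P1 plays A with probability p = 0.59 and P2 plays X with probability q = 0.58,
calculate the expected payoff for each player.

E[P1] = 5.5232, E[P2] = 5.211

Work:
E[P1] = p·q·π₁(A,X) + p·(1-q)·π₁(A,Y) + (1-p)·q·π₁(B,X) + (1-p)·(1-q)·π₁(B,Y)
= 0.59·0.58·7 + 0.59·0.42·2 + 0.41·0.58·6 + 0.41·0.42·7
= 5.5232

E[P2] = 5.211 (similar calculation)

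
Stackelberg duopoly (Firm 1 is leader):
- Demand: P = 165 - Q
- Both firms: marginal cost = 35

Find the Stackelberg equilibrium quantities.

q₁* (leader) = 65.0, q₂* (follower) = 32.5

Work:
Follower's reaction: q₂ = (a - c - q₁)/2
Leader substitutes: π₁ = q₁·(a - q₁ - (a-c-q₁)/2 - c)
FOC: q₁* = (165 - 35)/2 = 65.00
Then: q₂* = (165 - 35 - 65.0)/2 = 32.50
Leader has first-mover advantage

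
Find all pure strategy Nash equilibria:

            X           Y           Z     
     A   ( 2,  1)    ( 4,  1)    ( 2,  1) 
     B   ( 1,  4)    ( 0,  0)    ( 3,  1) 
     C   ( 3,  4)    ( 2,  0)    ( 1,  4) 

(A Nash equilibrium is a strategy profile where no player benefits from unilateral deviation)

Nash equilibrium: (A, Y), (C, X)

Work:
Best responses:
  P1 vs X: payoffs [2, 1, 3] → best response C (payoff 3)
  P1 vs Y: payoffs [4, 0, 2] → best response A (payoff 4)
  P1 vs Z: payoffs [2, 3, 1] → best response B (payoff 3)
  P2 vs A: payoffs [1, 1, 1] → best response X/Y/Z (payoff 1)
  P2 vs B: payoffs [4, 0, 1] → best response X (payoff 4)
  P2 vs C: payoffs [4, 0, 4] → best response X/Z (payoff 4)
Mutual best responses: (A,Y), (C,X) → Nash equilibria.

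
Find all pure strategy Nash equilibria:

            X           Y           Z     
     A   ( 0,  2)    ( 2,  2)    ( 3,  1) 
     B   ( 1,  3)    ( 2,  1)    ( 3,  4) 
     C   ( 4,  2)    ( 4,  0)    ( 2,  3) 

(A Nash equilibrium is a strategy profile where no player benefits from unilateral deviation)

Nash equilibrium: (B, Z)

Work:
Best responses:
  P1 vs X: payoffs [0, 1, 4] → best response C (payoff 4)
  P1 vs Y: payoffs [2, 2, 4] → best response C (payoff 4)
  P1 vs Z: payoffs [3, 3, 2] → best response A/B (payoff 3)
  P2 vs A: payoffs [2, 2, 1] → best response X/Y (payoff 2)
  P2 vs B: payoffs [3, 1, 4] → best response Z (payoff 4)
  P2 vs C: payoffs [2, 0, 3] → best response Z (payoff 3)
Mutual best responses: (B,Z) → Nash equilibria.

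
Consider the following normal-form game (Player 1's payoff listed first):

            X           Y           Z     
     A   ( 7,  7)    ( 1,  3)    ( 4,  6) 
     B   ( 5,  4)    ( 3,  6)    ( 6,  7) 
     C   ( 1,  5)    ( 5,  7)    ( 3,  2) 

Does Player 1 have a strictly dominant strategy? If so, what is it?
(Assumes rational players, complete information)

No strictly dominant strategy exists for Player 1

Work:
A strategy strictly dominates another if it gives a strictly higher payoff against every opponent action. Compare each pair of P1's strategies column-by-column:
  A vs B: [7 vs 5, 1 vs 3, 4 vs 6] → A does not strictly dominate B (column Y: 1 ≤ 3)
  A vs C: [7 vs 1, 1 vs 5, 4 vs 3] → A does not strictly dominate C (column Y: 1 ≤ 5)
  B vs A: [5 vs 7, 3 vs 1, 6 vs 4] → B does not strictly dominate A (column X: 5 ≤ 7)
  B vs C: [5 vs 1, 3 vs 5, 6 vs 3] → B does not strictly dominate C (column Y: 3 ≤ 5)
  C vs A: [1 vs 7, 5 vs 1, 3 vs 4] → C does not strictly dominate A (column X: 1 ≤ 7)
  C vs B: [1 vs 5, 5 vs 3, 3 vs 6] → C does not strictly dominate B (column X: 1 ≤ 5)
No single strategy strictly dominates all others → no strictly dominant strategy.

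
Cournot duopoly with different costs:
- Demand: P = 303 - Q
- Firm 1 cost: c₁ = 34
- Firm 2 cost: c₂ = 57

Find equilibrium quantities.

q₁* = 97.33, q₂* = 74.33

Work:
Reaction: q₁ = (303 - 34 - q₂)/2
Reaction: q₂ = (303 - 57 - q₁)/2
Solve simultaneously:
q₁* = (303 - 2×34 + 57)/3 = 97.33
q₂* = (303 - 2×57 + 34)/3 = 74.33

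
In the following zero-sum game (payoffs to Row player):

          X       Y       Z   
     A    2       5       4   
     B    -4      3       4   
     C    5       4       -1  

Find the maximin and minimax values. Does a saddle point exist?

Maximin = 2, Minimax = 4, Saddle: False

Work:
Row minimums: [2, -4, -1] → maximin = 2
Column maximums: [5, 5, 4] → minimax = 4
No saddle point (maximin ≠ minimax). Mixed strategy needed.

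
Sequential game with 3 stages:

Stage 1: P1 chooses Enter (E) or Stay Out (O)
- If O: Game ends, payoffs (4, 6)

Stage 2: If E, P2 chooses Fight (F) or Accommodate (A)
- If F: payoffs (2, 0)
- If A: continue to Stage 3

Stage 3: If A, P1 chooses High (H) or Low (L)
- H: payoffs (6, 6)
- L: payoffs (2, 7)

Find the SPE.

SPE: (E, A, H); Outcome (6, 6)

Work:
Stage 3: P1 chooses H (6 vs 2)
Stage 2: P2: F->0, A->6 (anticipating H). Choose A
Stage 1: P1: O->4, E->6 (anticipating A, H). Choose E
SPE path: E -> A -> H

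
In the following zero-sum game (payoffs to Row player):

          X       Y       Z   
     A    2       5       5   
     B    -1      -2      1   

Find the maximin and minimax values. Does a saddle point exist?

Maximin = 2, Minimax = 2, Saddle: True

Work:
Row minimums: [2, -2] → maximin = 2
Column maximums: [2, 5, 5] → minimax = 2
Saddle point exists! Game value = 2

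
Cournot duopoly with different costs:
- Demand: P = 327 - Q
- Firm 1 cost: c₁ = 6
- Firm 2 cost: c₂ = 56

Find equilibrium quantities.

q₁* = 123.67, q₂* = 73.67

Work:
Reaction: q₁ = (327 - 6 - q₂)/2
Reaction: q₂ = (327 - 56 - q₁)/2
Solve simultaneously:
q₁* = (327 - 2×6 + 56)/3 = 123.67
q₂* = (327 - 2×56 + 6)/3 = 73.67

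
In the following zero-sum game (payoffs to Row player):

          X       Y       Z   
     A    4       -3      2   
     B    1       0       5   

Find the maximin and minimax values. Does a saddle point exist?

Maximin = 0, Minimax = 0, Saddle: True

Work:
Row minimums: [-3, 0] → maximin = 0
Column maximums: [4, 0, 5] → minimax = 0
Saddle point exists! Game value = 0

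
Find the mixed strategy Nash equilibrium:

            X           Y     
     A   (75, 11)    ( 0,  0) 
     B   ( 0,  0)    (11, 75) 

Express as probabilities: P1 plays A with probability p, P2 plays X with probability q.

p = 0.8721, q = 0.1279

Work:
Find probabilities that make opponent indifferent:
P2 chooses q to make P1 indifferent between A and B
P1 chooses p to make P2 indifferent between X and Y
Mixed NE: P1 plays (A: 0.8721, B: 0.1279), P2 plays (X: 0.1279, Y: 0.8721)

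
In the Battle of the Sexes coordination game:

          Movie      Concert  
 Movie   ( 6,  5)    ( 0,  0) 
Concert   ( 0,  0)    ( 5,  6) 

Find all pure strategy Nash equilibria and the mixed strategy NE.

Pure NE: (Movie, Movie) and (Concert, Concert); Mixed NE: p = 0.5455, q = 0.4545

Work:
Check pure NE:
(Movie, Movie): (6, 5) - no unilateral deviation beneficial
(Concert, Concert): (5, 6) - no unilateral deviation beneficial
Mixed NE: P1 plays Movie with p = 0.5455, P2 plays Movie with q = 0.4545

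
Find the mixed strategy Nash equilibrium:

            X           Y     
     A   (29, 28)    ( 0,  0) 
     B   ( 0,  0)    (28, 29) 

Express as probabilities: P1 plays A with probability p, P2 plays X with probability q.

p = 0.5088, q = 0.4912

Work:
Find probabilities that make opponent indifferent:
P2 chooses q to make P1 indifferent between A and B
P1 chooses p to make P2 indifferent between X and Y
Mixed NE: P1 plays (A: 0.5088, B: 0.4912), P2 plays (X: 0.4912, Y: 0.5088)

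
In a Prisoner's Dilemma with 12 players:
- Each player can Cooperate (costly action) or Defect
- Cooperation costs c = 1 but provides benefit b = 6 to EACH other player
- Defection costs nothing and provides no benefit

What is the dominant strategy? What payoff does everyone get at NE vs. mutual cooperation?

Dominant: Defect; NE payoff = 0; Coop payoff = 65

Work:
Defect dominates (saves cost c = 1, benefit to others is external)
NE: All defect → everyone gets 0
If all cooperate: each receives (11)×6 - 1 = 65
Social dilemma: 65 > 0 but NE gives 0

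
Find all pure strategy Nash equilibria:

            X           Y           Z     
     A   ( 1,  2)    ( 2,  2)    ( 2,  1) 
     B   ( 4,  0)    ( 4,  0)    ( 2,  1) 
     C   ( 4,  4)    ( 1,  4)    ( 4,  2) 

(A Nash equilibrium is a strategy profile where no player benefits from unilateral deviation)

Nash equilibrium: (C, X)

Work:
Best responses:
  P1 vs X: payoffs [1, 4, 4] → best response B/C (payoff 4)
  P1 vs Y: payoffs [2, 4, 1] → best response B (payoff 4)
  P1 vs Z: payoffs [2, 2, 4] → best response C (payoff 4)
  P2 vs A: payoffs [2, 2, 1] → best response X/Y (payoff 2)
  P2 vs B: payoffs [0, 0, 1] → best response Z (payoff 1)
  P2 vs C: payoffs [4, 4, 2] → best response X/Y (payoff 4)
Mutual best responses: (C,X) → Nash equilibria.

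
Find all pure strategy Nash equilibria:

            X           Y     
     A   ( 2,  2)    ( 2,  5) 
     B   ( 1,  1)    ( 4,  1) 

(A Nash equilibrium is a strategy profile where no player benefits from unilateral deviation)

Nash equilibrium: (B, Y)

Work:
Best responses:
  P1 vs X: payoffs [2, 1] → best response A (payoff 2)
  P1 vs Y: payoffs [2, 4] → best response B (payoff 4)
  P2 vs A: payoffs [2, 5] → best response Y (payoff 5)
  P2 vs B: payoffs [1, 1] → best response X/Y (payoff 1)
Mutual best responses: (B,Y) → Nash equilibria.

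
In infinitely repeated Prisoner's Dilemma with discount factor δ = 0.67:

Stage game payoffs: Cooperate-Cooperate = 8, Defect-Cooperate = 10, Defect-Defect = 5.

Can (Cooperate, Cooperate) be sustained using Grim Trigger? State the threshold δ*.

δ* = 0.4; since δ = 0.67 ≥ 0.4, cooperation can be sustained

Work:
For Grim Trigger:
Cooperate forever: 8/(1-δ)
Defect then punished: 10 + 5·δ/(1-δ)
Need: 8/(1-δ) ≥ 10 + 5·δ/(1-δ)
Solving: δ ≥ (T-R)/(T-P) = (10-8)/(10-5) = 0.4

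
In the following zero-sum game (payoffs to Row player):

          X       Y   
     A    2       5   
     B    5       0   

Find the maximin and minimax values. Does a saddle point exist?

Maximin = 2, Minimax = 5, Saddle: False

Work:
Row minimums: [2, 0] → maximin = 2
Column maximums: [5, 5] → minimax = 5
No saddle point (maximin ≠ minimax). Mixed strategy needed.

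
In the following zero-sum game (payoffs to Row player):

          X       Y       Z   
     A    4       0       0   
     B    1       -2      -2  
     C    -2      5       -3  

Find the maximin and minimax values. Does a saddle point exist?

Maximin = 0, Minimax = 0, Saddle: True

Work:
Row minimums: [0, -2, -3] → maximin = 0
Column maximums: [4, 5, 0] → minimax = 0
Saddle point exists! Game value = 0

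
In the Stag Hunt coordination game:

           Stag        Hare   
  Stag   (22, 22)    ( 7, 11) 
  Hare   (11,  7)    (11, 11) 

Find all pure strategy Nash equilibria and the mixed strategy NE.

Pure NE: (Stag, Stag) and (Hare, Hare); Mixed NE: p = 0.2667, q = 0.2667

Work:
Check pure NE:
(Stag, Stag): (22, 22) - no unilateral deviation beneficial
(Hare, Hare): (11, 11) - no unilateral deviation beneficial
Mixed NE: P1 plays Stag with p = 0.2667, P2 plays Stag with q = 0.2667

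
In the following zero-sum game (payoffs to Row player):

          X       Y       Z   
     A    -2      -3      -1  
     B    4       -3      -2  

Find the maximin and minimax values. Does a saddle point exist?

Maximin = -3, Minimax = -3, Saddle: True

Work:
Row minimums: [-3, -3] → maximin = -3
Column maximums: [4, -3, -1] → minimax = -3
Saddle point exists! Game value = -3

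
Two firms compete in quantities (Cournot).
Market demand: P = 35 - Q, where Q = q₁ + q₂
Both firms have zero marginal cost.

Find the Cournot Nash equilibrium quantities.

q₁* = q₂* = 11.67; P* = 11.67

Work:
Profit: π_i = P·q_i = (a - q_i - q_j)·q_i
FOC: ∂π_i/∂q_i = a - 2q_i - q_j = 0
Reaction function: q_i = (35 - q_j)/2
Symmetry: q* = 35/3 = 11.67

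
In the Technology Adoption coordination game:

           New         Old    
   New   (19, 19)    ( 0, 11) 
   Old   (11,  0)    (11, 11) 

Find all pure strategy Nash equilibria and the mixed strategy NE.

Pure NE: (New, New) and (Old, Old); Mixed NE: p = 0.5789, q = 0.5789

Work:
Check pure NE:
(New, New): (19, 19) - no unilateral deviation beneficial
(Old, Old): (11, 11) - no unilateral deviation beneficial
Mixed NE: P1 plays New with p = 0.5789, P2 plays New with q = 0.5789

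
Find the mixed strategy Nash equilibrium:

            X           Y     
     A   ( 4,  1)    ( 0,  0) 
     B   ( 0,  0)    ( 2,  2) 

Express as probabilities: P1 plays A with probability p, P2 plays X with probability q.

p = 0.6667, q = 0.3333

Work:
Find probabilities that make opponent indifferent:
P2 chooses q to make P1 indifferent between A and B
P1 chooses p to make P2 indifferent between X and Y
Mixed NE: P1 plays (A: 0.6667, B: 0.3333), P2 plays (X: 0.3333, Y: 0.6667)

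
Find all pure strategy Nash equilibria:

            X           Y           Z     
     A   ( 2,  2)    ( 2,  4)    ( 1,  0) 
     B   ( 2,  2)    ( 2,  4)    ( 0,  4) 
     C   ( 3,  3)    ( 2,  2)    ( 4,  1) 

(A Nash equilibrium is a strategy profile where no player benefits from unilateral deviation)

Nash equilibrium: (A, Y), (B, Y), (C, X)

Work:
Best responses:
  P1 vs X: payoffs [2, 2, 3] → best response C (payoff 3)
  P1 vs Y: payoffs [2, 2, 2] → best response A/B/C (payoff 2)
  P1 vs Z: payoffs [1, 0, 4] → best response C (payoff 4)
  P2 vs A: payoffs [2, 4, 0] → best response Y (payoff 4)
  P2 vs B: payoffs [2, 4, 4] → best response Y/Z (payoff 4)
  P2 vs C: payoffs [3, 2, 1] → best response X (payoff 3)
Mutual best responses: (A,Y), (B,Y), (C,X) → Nash equilibria.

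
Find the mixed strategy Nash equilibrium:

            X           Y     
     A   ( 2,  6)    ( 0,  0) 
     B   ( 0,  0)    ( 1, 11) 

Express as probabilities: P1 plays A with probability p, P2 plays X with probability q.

p = 0.6471, q = 0.3333

Work:
Find probabilities that make opponent indifferent:
P2 chooses q to make P1 indifferent between A and B
P1 chooses p to make P2 indifferent between X and Y
Mixed NE: P1 plays (A: 0.6471, B: 0.3529), P2 plays (X: 0.3333, Y: 0.6667)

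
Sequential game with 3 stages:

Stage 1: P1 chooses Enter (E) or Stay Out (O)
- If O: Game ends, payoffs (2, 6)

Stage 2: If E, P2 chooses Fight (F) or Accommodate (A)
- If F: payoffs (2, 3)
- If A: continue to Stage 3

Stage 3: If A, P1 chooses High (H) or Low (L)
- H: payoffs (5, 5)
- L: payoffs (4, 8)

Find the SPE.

SPE: (E, A, H); Outcome (5, 5)

Work:
Stage 3: P1 chooses H (5 vs 4)
Stage 2: P2: F->3, A->5 (anticipating H). Choose A
Stage 1: P1: O->2, E->5 (anticipating A, H). Choose E
SPE path: E -> A -> H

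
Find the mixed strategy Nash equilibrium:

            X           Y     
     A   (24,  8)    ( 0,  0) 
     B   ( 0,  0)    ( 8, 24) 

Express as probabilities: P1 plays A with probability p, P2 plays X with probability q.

p = 0.75, q = 0.25

Work:
Find probabilities that make opponent indifferent:
P2 chooses q to make P1 indifferent between A and B
P1 chooses p to make P2 indifferent between X and Y
Mixed NE: P1 plays (A: 0.75, B: 0.25), P2 plays (X: 0.25, Y: 0.75)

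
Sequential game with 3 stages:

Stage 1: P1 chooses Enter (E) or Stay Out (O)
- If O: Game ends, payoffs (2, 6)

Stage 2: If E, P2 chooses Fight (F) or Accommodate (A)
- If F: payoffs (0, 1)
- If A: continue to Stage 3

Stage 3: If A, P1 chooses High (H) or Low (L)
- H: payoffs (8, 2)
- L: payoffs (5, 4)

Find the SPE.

SPE: (E, A, H); Outcome (8, 2)

Work:
Stage 3: P1 chooses H (8 vs 5)
Stage 2: P2: F->1, A->2 (anticipating H). Choose A
Stage 1: P1: O->2, E->8 (anticipating A, H). Choose E
SPE path: E -> A -> H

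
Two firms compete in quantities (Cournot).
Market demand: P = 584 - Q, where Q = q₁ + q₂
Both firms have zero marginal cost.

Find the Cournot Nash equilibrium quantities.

q₁* = q₂* = 194.67; P* = 194.67

Work:
Profit: π_i = P·q_i = (a - q_i - q_j)·q_i
FOC: ∂π_i/∂q_i = a - 2q_i - q_j = 0
Reaction function: q_i = (584 - q_j)/2
Symmetry: q* = 584/3 = 194.67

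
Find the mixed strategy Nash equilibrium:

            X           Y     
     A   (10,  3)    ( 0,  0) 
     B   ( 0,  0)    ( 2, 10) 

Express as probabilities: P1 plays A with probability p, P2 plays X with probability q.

p = 0.7692, q = 0.1667

Work:
Find probabilities that make opponent indifferent:
P2 chooses q to make P1 indifferent between A and B
P1 chooses p to make P2 indifferent between X and Y
Mixed NE: P1 plays (A: 0.7692, B: 0.2308), P2 plays (X: 0.1667, Y: 0.8333)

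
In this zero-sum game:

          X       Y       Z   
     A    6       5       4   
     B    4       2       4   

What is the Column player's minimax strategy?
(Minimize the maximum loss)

Column should play Z, value = 4

Work:
Column player minimizes Row's maximum payoff:
Column X: max payoff to Row = 6
Column Y: max payoff to Row = 5
Column Z: max payoff to Row = 4
Minimum is 4, achieved by column Z.
Minimax strategy: Z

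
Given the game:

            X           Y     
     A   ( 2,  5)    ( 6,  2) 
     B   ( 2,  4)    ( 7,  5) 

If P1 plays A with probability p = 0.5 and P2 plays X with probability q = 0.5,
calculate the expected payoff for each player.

E[P1] = 4.25, E[P2] = 4.0

Work:
E[P1] = p·q·π₁(A,X) + p·(1-q)·π₁(A,Y) + (1-p)·q·π₁(B,X) + (1-p)·(1-q)·π₁(B,Y)
= 0.5·0.5·2 + 0.5·0.5·6 + 0.5·0.5·2 + 0.5·0.5·7
= 4.25

E[P2] = 4.0 (similar calculation)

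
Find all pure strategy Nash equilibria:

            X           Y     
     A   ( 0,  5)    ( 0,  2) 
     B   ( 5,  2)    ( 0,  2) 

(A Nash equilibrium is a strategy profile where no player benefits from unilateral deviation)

Nash equilibrium: (B, X), (B, Y)

Work:
Best responses:
  P1 vs X: payoffs [0, 5] → best response B (payoff 5)
  P1 vs Y: payoffs [0, 0] → best response A/B (payoff 0)
  P2 vs A: payoffs [5, 2] → best response X (payoff 5)
  P2 vs B: payoffs [2, 2] → best response X/Y (payoff 2)
Mutual best responses: (B,X), (B,Y) → Nash equilibria.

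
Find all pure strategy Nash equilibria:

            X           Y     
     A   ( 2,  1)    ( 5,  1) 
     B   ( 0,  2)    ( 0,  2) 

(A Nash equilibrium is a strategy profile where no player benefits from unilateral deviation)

Nash equilibrium: (A, X), (A, Y)

Work:
Best responses:
  P1 vs X: payoffs [2, 0] → best response A (payoff 2)
  P1 vs Y: payoffs [5, 0] → best response A (payoff 5)
  P2 vs A: payoffs [1, 1] → best response X/Y (payoff 1)
  P2 vs B: payoffs [2, 2] → best response X/Y (payoff 2)
Mutual best responses: (A,X), (A,Y) → Nash equilibria.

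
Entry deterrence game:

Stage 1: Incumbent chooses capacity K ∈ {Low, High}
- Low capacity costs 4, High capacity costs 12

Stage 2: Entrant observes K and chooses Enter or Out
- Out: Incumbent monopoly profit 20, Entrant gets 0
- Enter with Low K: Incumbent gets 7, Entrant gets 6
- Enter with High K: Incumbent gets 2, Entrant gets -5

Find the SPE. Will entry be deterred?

SPE: (High, Enter|Low, Out|High); Entry deterred. Incumbent net profit = 8

Work:
After Low K: Entrant enters (6 > 0)
After High K: Entrant stays out (-5 < 0)
Incumbent: Low → 7−4=3, High → 20−12=8
Incumbent chooses High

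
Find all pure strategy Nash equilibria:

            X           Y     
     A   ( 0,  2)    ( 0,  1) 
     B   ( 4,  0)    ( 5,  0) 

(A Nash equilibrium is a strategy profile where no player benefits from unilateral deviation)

Nash equilibrium: (B, X), (B, Y)

Work:
Best responses:
  P1 vs X: payoffs [0, 4] → best response B (payoff 4)
  P1 vs Y: payoffs [0, 5] → best response B (payoff 5)
  P2 vs A: payoffs [2, 1] → best response X (payoff 2)
  P2 vs B: payoffs [0, 0] → best response X/Y (payoff 0)
Mutual best responses: (B,X), (B,Y) → Nash equilibria.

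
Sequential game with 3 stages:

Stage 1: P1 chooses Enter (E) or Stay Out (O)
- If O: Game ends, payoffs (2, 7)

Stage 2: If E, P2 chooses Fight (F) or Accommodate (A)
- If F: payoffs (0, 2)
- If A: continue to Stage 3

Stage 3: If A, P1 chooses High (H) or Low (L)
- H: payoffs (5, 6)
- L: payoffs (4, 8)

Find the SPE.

SPE: (E, A, H); Outcome (5, 6)

Work:
Stage 3: P1 chooses H (5 vs 4)
Stage 2: P2: F->2, A->6 (anticipating H). Choose A
Stage 1: P1: O->2, E->5 (anticipating A, H). Choose E
SPE path: E -> A -> H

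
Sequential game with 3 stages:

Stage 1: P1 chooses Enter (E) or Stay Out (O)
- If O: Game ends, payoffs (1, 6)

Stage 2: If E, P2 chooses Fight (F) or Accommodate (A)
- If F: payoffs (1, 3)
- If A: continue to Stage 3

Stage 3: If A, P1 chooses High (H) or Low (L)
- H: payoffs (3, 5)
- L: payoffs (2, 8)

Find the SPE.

SPE: (E, A, H); Outcome (3, 5)

Work:
Stage 3: P1 chooses H (3 vs 2)
Stage 2: P2: F->3, A->5 (anticipating H). Choose A
Stage 1: P1: O->1, E->3 (anticipating A, H). Choose E
SPE path: E -> A -> H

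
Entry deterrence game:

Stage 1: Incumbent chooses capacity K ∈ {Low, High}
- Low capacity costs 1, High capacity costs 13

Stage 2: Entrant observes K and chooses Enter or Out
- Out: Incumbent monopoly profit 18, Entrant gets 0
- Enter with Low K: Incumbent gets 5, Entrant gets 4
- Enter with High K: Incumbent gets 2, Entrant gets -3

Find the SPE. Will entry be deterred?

SPE: (High, Enter|Low, Out|High); Entry deterred. Incumbent net profit = 5

Work:
After Low K: Entrant enters (4 > 0)
After High K: Entrant stays out (-3 < 0)
Incumbent: Low → 5−1=4, High → 18−13=5
Incumbent chooses High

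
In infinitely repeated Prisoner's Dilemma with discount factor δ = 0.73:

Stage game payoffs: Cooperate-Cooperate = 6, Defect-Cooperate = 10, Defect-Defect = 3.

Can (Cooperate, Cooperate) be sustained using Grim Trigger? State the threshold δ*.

δ* = 0.5714; since δ = 0.73 ≥ 0.5714, cooperation can be sustained

Work:
For Grim Trigger:
Cooperate forever: 6/(1-δ)
Defect then punished: 10 + 3·δ/(1-δ)
Need: 6/(1-δ) ≥ 10 + 3·δ/(1-δ)
Solving: δ ≥ (T-R)/(T-P) = (10-6)/(10-3) = 0.5714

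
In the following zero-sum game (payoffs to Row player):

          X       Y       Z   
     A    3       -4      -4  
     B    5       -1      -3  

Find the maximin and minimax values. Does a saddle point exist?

Maximin = -3, Minimax = -3, Saddle: True

Work:
Row minimums: [-4, -3] → maximin = -3
Column maximums: [5, -1, -3] → minimax = -3
Saddle point exists! Game value = -3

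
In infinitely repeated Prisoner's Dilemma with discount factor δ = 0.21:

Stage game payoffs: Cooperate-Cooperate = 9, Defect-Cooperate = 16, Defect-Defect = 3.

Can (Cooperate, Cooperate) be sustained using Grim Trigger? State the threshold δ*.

δ* = 0.5385; since δ = 0.21 < 0.5385, cooperation cannot be sustained

Work:
For Grim Trigger:
Cooperate forever: 9/(1-δ)
Defect then punished: 16 + 3·δ/(1-δ)
Need: 9/(1-δ) ≥ 16 + 3·δ/(1-δ)
Solving: δ ≥ (T-R)/(T-P) = (16-9)/(16-3) = 0.5385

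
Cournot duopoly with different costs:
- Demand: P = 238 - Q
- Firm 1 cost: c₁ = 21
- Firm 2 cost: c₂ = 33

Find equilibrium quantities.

q₁* = 76.33, q₂* = 64.33

Work:
Reaction: q₁ = (238 - 21 - q₂)/2
Reaction: q₂ = (238 - 33 - q₁)/2
Solve simultaneously:
q₁* = (238 - 2×21 + 33)/3 = 76.33
q₂* = (238 - 2×33 + 21)/3 = 64.33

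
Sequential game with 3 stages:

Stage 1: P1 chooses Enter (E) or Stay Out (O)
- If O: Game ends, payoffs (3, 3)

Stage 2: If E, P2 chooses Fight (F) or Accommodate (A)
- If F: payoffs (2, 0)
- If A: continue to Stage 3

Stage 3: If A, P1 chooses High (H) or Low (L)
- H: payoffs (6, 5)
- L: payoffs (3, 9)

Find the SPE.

SPE: (E, A, H); Outcome (6, 5)

Work:
Stage 3: P1 chooses H (6 vs 3)
Stage 2: P2: F->0, A->5 (anticipating H). Choose A
Stage 1: P1: O->3, E->6 (anticipating A, H). Choose E
SPE path: E -> A -> H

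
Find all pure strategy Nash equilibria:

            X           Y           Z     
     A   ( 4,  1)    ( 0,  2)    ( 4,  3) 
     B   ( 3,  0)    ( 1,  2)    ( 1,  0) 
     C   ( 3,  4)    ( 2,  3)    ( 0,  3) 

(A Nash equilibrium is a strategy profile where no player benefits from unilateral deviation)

Nash equilibrium: (A, Z)

Work:
Best responses:
  P1 vs X: payoffs [4, 3, 3] → best response A (payoff 4)
  P1 vs Y: payoffs [0, 1, 2] → best response C (payoff 2)
  P1 vs Z: payoffs [4, 1, 0] → best response A (payoff 4)
  P2 vs A: payoffs [1, 2, 3] → best response Z (payoff 3)
  P2 vs B: payoffs [0, 2, 0] → best response Y (payoff 2)
  P2 vs C: payoffs [4, 3, 3] → best response X (payoff 4)
Mutual best responses: (A,Z) → Nash equilibria.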